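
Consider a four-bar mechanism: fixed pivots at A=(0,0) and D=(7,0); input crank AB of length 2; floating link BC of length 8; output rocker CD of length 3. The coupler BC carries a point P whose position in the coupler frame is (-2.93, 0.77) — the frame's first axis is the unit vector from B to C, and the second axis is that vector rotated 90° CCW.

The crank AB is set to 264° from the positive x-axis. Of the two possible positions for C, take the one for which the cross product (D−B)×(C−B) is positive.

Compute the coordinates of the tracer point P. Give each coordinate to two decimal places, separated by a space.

-3.00 -3.16

A=(0,0), D=(7.00,0)
B = A + 2.00·(cos264°, sin264°) = (-0.2091, -1.9890)
|BD| = 7.4784
circle(B,8.00) ∩ circle(D,3.00): a=7.4165, h=2.9994
  candidates: C₊=(6.1425,2.8748) cross=22.430; C₋=(7.7380,-2.9078) cross=-22.430
  mode + wants cross > 0 → take C=(6.1425,2.8748) (cross=22.430)
ex = (C−B)/|BC| = (0.7939,0.6080); ey = (-0.6080,0.7939)
P = B + -2.93·ex + 0.77·ey = (-3.0035,-3.1591)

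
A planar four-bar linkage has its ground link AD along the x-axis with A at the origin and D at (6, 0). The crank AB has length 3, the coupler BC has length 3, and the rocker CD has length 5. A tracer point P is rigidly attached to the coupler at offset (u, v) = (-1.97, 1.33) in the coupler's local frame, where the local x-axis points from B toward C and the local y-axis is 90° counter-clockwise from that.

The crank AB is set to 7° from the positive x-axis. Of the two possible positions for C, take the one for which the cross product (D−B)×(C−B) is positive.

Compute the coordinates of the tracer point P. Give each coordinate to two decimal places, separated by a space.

2.19 -1.88

A=(0,0), D=(6.00,0)
B = A + 3.00·(cos7°, sin7°) = (2.9776, 0.3656)
|BD| = 3.0444
circle(B,3.00) ∩ circle(D,5.00): a=-1.1056, h=2.7889
  candidates: C₊=(2.2150,3.2670) cross=8.490; C₋=(1.5451,-2.2703) cross=-8.490
  mode + wants cross > 0 → take C=(2.2150,3.2670) (cross=8.490)
ex = (C−B)/|BC| = (-0.2542,0.9671); ey = (-0.9671,-0.2542)
P = B + -1.97·ex + 1.33·ey = (2.1921,-1.8778)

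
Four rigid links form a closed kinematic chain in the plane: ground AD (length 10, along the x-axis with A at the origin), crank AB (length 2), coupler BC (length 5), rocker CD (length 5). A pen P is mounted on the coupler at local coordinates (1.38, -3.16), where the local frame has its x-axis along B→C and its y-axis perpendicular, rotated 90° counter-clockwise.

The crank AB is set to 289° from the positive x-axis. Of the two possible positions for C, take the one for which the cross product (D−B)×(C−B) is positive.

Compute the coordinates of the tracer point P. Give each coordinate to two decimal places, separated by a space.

A=(0,0), D=(10.00,0)
B = A + 2.00·(cos289°, sin289°) = (0.6511, -1.8910)
|BD| = 9.5382
circle(B,5.00) ∩ circle(D,5.00): a=4.7691, h=1.5019
  candidates: C₊=(5.0278,0.5266) cross=14.325; C₋=(5.6233,-2.4176) cross=-14.325
  mode + wants cross > 0 → take C=(5.0278,0.5266) (cross=14.325)
ex = (C−B)/|BC| = (0.8753,0.4835); ey = (-0.4835,0.8753)
P = B + 1.38·ex + -3.16·ey = (3.3870,-3.9898)

3.39 -3.99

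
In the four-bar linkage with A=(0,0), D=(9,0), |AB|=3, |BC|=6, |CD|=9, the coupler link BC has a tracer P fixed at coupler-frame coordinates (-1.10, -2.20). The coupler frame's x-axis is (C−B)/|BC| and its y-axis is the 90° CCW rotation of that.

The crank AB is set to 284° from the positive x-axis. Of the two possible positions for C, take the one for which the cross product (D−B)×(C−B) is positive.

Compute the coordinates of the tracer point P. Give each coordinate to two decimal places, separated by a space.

A=(0,0), D=(9.00,0)
B = A + 3.00·(cos284°, sin284°) = (0.7258, -2.9109)
|BD| = 8.7713
circle(B,6.00) ∩ circle(D,9.00): a=1.8205, h=5.7172
  candidates: C₊=(0.5458,3.0864) cross=50.147; C₋=(4.3404,-7.6999) cross=-50.147
  mode + wants cross > 0 → take C=(0.5458,3.0864) (cross=50.147)
ex = (C−B)/|BC| = (-0.0300,0.9995); ey = (-0.9995,-0.0300)
P = B + -1.10·ex + -2.20·ey = (2.9578,-3.9444)

2.96 -3.94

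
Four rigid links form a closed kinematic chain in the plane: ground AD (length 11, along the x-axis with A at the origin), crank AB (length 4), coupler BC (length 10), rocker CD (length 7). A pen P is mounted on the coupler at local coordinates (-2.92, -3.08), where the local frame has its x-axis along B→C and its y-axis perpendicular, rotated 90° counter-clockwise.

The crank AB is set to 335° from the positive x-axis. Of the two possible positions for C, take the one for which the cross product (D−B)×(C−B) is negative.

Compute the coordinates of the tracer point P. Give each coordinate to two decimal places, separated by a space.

-0.47 -2.80

A=(0,0), D=(11.00,0)
B = A + 4.00·(cos335°, sin335°) = (3.6252, -1.6905)
|BD| = 7.5660
circle(B,10.00) ∩ circle(D,7.00): a=7.1533, h=6.9878
  candidates: C₊=(9.0365,6.7190) cross=52.870; C₋=(12.1590,-6.9034) cross=-52.870
  mode - wants cross < 0 → take C=(12.1590,-6.9034) (cross=-52.870)
ex = (C−B)/|BC| = (0.8534,-0.5213); ey = (0.5213,0.8534)
P = B + -2.92·ex + -3.08·ey = (-0.4722,-2.7967)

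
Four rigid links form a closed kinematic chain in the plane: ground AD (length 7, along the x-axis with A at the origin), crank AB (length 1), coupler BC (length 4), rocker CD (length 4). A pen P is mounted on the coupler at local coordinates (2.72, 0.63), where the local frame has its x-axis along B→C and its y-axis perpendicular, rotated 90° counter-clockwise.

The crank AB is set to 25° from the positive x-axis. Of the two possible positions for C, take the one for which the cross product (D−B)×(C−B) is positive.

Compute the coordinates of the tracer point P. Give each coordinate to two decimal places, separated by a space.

A=(0,0), D=(7.00,0)
B = A + 1.00·(cos25°, sin25°) = (0.9063, 0.4226)
|BD| = 6.1083
circle(B,4.00) ∩ circle(D,4.00): a=3.0542, h=2.5830
  candidates: C₊=(4.1319,2.7882) cross=15.778; C₋=(3.7744,-2.3655) cross=-15.778
  mode + wants cross > 0 → take C=(4.1319,2.7882) (cross=15.778)
ex = (C−B)/|BC| = (0.8064,0.5914); ey = (-0.5914,0.8064)
P = B + 2.72·ex + 0.63·ey = (2.7271,2.5392)

2.73 2.54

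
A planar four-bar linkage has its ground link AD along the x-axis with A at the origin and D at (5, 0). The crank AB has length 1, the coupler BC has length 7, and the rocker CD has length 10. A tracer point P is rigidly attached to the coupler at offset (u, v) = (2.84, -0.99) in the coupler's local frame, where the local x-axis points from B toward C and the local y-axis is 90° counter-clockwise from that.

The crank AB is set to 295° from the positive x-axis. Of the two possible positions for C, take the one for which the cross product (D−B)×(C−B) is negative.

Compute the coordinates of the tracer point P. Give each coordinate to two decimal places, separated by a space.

-1.28 -3.38

A=(0,0), D=(5.00,0)
B = A + 1.00·(cos295°, sin295°) = (0.4226, -0.9063)
|BD| = 4.6662
circle(B,7.00) ∩ circle(D,10.00): a=-3.1317, h=6.2604
  candidates: C₊=(-3.8653,4.6266) cross=29.213; C₋=(-1.4335,-7.6557) cross=-29.213
  mode - wants cross < 0 → take C=(-1.4335,-7.6557) (cross=-29.213)
ex = (C−B)/|BC| = (-0.2652,-0.9642); ey = (0.9642,-0.2652)
P = B + 2.84·ex + -0.99·ey = (-1.2850,-3.3821)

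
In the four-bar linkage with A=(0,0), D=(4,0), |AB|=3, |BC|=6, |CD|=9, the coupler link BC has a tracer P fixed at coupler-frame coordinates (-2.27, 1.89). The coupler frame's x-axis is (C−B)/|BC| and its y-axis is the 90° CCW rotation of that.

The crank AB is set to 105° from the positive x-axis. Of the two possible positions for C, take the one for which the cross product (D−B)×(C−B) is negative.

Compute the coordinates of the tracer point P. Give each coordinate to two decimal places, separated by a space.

2.15 3.26

A=(0,0), D=(4.00,0)
B = A + 3.00·(cos105°, sin105°) = (-0.7765, 2.8978)
|BD| = 5.5867
circle(B,6.00) ∩ circle(D,9.00): a=-1.2340, h=5.8717
  candidates: C₊=(1.2141,8.5580) cross=32.804; C₋=(-4.8771,-1.4823) cross=-32.804
  mode - wants cross < 0 → take C=(-4.8771,-1.4823) (cross=-32.804)
ex = (C−B)/|BC| = (-0.6834,-0.7300); ey = (0.7300,-0.6834)
P = B + -2.27·ex + 1.89·ey = (2.1547,3.2632)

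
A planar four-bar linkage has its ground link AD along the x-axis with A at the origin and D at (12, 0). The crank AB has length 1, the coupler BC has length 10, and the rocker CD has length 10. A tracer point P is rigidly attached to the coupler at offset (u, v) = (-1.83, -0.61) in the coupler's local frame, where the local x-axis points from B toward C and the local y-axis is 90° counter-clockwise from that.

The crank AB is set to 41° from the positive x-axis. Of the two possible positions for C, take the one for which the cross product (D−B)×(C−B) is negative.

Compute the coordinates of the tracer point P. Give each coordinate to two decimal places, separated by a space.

-0.71 1.91

A=(0,0), D=(12.00,0)
B = A + 1.00·(cos41°, sin41°) = (0.7547, 0.6561)
|BD| = 11.2644
circle(B,10.00) ∩ circle(D,10.00): a=5.6322, h=8.2631
  candidates: C₊=(6.8586,8.5771) cross=93.079; C₋=(5.8961,-7.9210) cross=-93.079
  mode - wants cross < 0 → take C=(5.8961,-7.9210) (cross=-93.079)
ex = (C−B)/|BC| = (0.5141,-0.8577); ey = (0.8577,0.5141)
P = B + -1.83·ex + -0.61·ey = (-0.7094,1.9120)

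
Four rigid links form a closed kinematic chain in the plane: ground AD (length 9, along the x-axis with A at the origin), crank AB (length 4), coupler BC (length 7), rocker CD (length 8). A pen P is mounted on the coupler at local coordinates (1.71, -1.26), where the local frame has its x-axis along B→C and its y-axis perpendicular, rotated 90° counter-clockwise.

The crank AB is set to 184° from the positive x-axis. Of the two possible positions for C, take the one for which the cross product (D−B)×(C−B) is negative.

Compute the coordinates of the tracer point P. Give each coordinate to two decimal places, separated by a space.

A=(0,0), D=(9.00,0)
B = A + 4.00·(cos184°, sin184°) = (-3.9903, -0.2790)
|BD| = 12.9933
circle(B,7.00) ∩ circle(D,8.00): a=5.9194, h=3.7364
  candidates: C₊=(1.8475,3.5836) cross=48.548; C₋=(2.0080,-3.8874) cross=-48.548
  mode - wants cross < 0 → take C=(2.0080,-3.8874) (cross=-48.548)
ex = (C−B)/|BC| = (0.8569,-0.5155); ey = (0.5155,0.8569)
P = B + 1.71·ex + -1.26·ey = (-3.1745,-2.2402)

-3.17 -2.24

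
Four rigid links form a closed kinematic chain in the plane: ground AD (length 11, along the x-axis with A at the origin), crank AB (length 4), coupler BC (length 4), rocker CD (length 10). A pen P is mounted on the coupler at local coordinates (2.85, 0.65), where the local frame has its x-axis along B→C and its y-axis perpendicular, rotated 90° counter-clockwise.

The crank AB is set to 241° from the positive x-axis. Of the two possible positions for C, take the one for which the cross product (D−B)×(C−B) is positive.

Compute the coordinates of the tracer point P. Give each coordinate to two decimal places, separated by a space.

-0.26 -1.11

A=(0,0), D=(11.00,0)
B = A + 4.00·(cos241°, sin241°) = (-1.9392, -3.4985)
|BD| = 13.4039
circle(B,4.00) ∩ circle(D,10.00): a=3.5685, h=1.8072
  candidates: C₊=(1.0339,-0.8226) cross=24.223; C₋=(1.9772,-4.3116) cross=-24.223
  mode + wants cross > 0 → take C=(1.0339,-0.8226) (cross=24.223)
ex = (C−B)/|BC| = (0.7433,0.6690); ey = (-0.6690,0.7433)
P = B + 2.85·ex + 0.65·ey = (-0.2557,-1.1088)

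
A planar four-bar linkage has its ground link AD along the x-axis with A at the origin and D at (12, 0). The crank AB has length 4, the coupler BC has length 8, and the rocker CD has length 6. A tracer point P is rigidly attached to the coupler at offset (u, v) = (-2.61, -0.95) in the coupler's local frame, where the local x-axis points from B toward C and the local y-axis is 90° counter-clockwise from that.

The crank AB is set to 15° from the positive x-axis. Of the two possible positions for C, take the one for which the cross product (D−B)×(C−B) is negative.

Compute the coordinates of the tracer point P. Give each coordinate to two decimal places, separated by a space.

A=(0,0), D=(12.00,0)
B = A + 4.00·(cos15°, sin15°) = (3.8637, 1.0353)
|BD| = 8.2019
circle(B,8.00) ∩ circle(D,6.00): a=5.8079, h=5.5017
  candidates: C₊=(10.3196,5.7599) cross=45.124; C₋=(8.9307,-5.1555) cross=-45.124
  mode - wants cross < 0 → take C=(8.9307,-5.1555) (cross=-45.124)
ex = (C−B)/|BC| = (0.6334,-0.7738); ey = (0.7738,0.6334)
P = B + -2.61·ex + -0.95·ey = (1.4754,2.4533)

1.48 2.45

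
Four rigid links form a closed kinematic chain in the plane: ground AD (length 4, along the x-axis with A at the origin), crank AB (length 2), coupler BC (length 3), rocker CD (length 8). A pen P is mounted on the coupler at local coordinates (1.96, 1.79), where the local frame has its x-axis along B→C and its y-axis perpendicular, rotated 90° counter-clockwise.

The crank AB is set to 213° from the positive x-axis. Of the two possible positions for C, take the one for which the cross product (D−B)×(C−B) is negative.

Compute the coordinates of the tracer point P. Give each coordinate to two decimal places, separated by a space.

-1.00 -3.66

A=(0,0), D=(4.00,0)
B = A + 2.00·(cos213°, sin213°) = (-1.6773, -1.0893)
|BD| = 5.7809
circle(B,3.00) ∩ circle(D,8.00): a=-1.8666, h=2.3486
  candidates: C₊=(-3.9530,0.8655) cross=13.577; C₋=(-3.0680,-3.7475) cross=-13.577
  mode - wants cross < 0 → take C=(-3.0680,-3.7475) (cross=-13.577)
ex = (C−B)/|BC| = (-0.4635,-0.8861); ey = (0.8861,-0.4635)
P = B + 1.96·ex + 1.79·ey = (-0.9998,-3.6557)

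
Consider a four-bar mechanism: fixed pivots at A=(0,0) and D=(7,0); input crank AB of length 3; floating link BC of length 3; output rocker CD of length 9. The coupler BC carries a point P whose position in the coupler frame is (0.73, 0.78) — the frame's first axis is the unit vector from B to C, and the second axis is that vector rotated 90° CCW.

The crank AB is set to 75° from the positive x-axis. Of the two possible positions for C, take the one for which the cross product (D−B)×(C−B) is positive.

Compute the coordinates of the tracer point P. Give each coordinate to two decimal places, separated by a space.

A=(0,0), D=(7.00,0)
B = A + 3.00·(cos75°, sin75°) = (0.7765, 2.8978)
|BD| = 6.8651
circle(B,3.00) ∩ circle(D,9.00): a=-1.8114, h=2.3914
  candidates: C₊=(0.1438,5.8303) cross=16.417; C₋=(-1.8751,1.4944) cross=-16.417
  mode + wants cross > 0 → take C=(0.1438,5.8303) (cross=16.417)
ex = (C−B)/|BC| = (-0.2109,0.9775); ey = (-0.9775,-0.2109)
P = B + 0.73·ex + 0.78·ey = (-0.1399,3.4469)

-0.14 3.45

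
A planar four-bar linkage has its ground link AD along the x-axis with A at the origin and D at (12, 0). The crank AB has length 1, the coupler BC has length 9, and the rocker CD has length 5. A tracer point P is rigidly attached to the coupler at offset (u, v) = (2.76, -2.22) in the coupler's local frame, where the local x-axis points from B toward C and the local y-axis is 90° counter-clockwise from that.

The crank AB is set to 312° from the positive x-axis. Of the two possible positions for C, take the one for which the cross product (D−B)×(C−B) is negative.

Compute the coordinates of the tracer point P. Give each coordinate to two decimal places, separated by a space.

A=(0,0), D=(12.00,0)
B = A + 1.00·(cos312°, sin312°) = (0.6691, -0.7431)
|BD| = 11.3552
circle(B,9.00) ∩ circle(D,5.00): a=8.1434, h=3.8320
  candidates: C₊=(8.5443,3.6136) cross=43.514; C₋=(9.0459,-4.0340) cross=-43.514
  mode - wants cross < 0 → take C=(9.0459,-4.0340) (cross=-43.514)
ex = (C−B)/|BC| = (0.9308,-0.3657); ey = (0.3657,0.9308)
P = B + 2.76·ex + -2.22·ey = (2.4263,-3.8186)

2.43 -3.82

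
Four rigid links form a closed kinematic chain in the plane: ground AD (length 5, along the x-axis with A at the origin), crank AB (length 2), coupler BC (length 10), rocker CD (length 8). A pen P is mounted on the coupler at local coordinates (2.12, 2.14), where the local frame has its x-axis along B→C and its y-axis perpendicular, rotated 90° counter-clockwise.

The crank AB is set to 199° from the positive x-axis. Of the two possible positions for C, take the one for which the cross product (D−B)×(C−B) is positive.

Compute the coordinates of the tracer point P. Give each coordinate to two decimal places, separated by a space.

A=(0,0), D=(5.00,0)
B = A + 2.00·(cos199°, sin199°) = (-1.8910, -0.6511)
|BD| = 6.9217
circle(B,10.00) ∩ circle(D,8.00): a=6.0614, h=7.9536
  candidates: C₊=(3.3952,7.8374) cross=55.053; C₋=(4.8917,-7.9993) cross=-55.053
  mode + wants cross > 0 → take C=(3.3952,7.8374) (cross=55.053)
ex = (C−B)/|BC| = (0.5286,0.8489); ey = (-0.8489,0.5286)
P = B + 2.12·ex + 2.14·ey = (-2.5869,2.2797)

-2.59 2.28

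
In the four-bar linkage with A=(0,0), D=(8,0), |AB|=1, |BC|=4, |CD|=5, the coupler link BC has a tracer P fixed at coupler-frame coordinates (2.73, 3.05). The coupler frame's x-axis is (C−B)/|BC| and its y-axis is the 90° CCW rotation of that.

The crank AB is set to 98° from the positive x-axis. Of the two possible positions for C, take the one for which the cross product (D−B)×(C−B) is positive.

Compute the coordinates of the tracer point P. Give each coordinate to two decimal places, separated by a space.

A=(0,0), D=(8.00,0)
B = A + 1.00·(cos98°, sin98°) = (-0.1392, 0.9903)
|BD| = 8.1992
circle(B,4.00) ∩ circle(D,5.00): a=3.5508, h=1.8418
  candidates: C₊=(3.6080,2.3897) cross=15.101; C₋=(3.1632,-1.2669) cross=-15.101
  mode + wants cross > 0 → take C=(3.6080,2.3897) (cross=15.101)
ex = (C−B)/|BC| = (0.9368,0.3499); ey = (-0.3499,0.9368)
P = B + 2.73·ex + 3.05·ey = (1.3512,4.8026)

1.35 4.80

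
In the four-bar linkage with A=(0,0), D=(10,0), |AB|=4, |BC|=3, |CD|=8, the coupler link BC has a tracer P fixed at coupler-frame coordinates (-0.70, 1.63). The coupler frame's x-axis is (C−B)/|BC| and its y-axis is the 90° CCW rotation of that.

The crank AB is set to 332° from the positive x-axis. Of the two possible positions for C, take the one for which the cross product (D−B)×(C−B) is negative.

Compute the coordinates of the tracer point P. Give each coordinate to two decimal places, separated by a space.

5.13 -1.11

A=(0,0), D=(10.00,0)
B = A + 4.00·(cos332°, sin332°) = (3.5318, -1.8779)
|BD| = 6.7353
circle(B,3.00) ∩ circle(D,8.00): a=-0.7153, h=2.9135
  candidates: C₊=(2.0325,0.7206) cross=19.623; C₋=(3.6571,-4.8753) cross=-19.623
  mode - wants cross < 0 → take C=(3.6571,-4.8753) (cross=-19.623)
ex = (C−B)/|BC| = (0.0418,-0.9991); ey = (0.9991,0.0418)
P = B + -0.70·ex + 1.63·ey = (5.1311,-1.1104)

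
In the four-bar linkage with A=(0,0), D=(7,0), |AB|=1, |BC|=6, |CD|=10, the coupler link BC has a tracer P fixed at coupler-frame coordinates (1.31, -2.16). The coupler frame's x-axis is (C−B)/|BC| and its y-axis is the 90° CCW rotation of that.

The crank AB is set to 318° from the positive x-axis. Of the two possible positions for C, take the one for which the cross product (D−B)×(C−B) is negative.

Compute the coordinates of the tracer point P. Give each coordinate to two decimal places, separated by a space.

-1.65 -1.47

A=(0,0), D=(7.00,0)
B = A + 1.00·(cos318°, sin318°) = (0.7431, -0.6691)
|BD| = 6.2925
circle(B,6.00) ∩ circle(D,10.00): a=-1.9391, h=5.6780
  candidates: C₊=(-1.7888,4.7705) cross=35.729; C₋=(-0.5812,-6.5211) cross=-35.729
  mode - wants cross < 0 → take C=(-0.5812,-6.5211) (cross=-35.729)
ex = (C−B)/|BC| = (-0.2207,-0.9753); ey = (0.9753,-0.2207)
P = B + 1.31·ex + -2.16·ey = (-1.6527,-1.4701)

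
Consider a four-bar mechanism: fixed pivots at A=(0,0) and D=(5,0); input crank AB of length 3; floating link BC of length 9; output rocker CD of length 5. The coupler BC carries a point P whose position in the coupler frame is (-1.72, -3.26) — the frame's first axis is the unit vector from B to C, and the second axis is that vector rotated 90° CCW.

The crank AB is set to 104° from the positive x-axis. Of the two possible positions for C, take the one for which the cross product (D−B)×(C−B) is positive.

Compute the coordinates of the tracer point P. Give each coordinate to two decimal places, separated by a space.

A=(0,0), D=(5.00,0)
B = A + 3.00·(cos104°, sin104°) = (-0.7258, 2.9109)
|BD| = 6.4232
circle(B,9.00) ∩ circle(D,5.00): a=7.5708, h=4.8665
  candidates: C₊=(8.2284,3.8180) cross=31.259; C₋=(3.8176,-4.8582) cross=-31.259
  mode + wants cross > 0 → take C=(8.2284,3.8180) (cross=31.259)
ex = (C−B)/|BC| = (0.9949,0.1008); ey = (-0.1008,0.9949)
P = B + -1.72·ex + -3.26·ey = (-2.1084,-0.5059)

-2.11 -0.51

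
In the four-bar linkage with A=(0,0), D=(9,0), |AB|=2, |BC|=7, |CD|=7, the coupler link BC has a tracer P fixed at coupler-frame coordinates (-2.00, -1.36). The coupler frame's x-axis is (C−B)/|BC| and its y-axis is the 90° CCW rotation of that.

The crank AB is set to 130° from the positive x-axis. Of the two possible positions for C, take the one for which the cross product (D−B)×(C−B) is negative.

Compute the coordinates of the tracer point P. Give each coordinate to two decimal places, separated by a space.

-3.61 2.21

A=(0,0), D=(9.00,0)
B = A + 2.00·(cos130°, sin130°) = (-1.2856, 1.5321)
|BD| = 10.3991
circle(B,7.00) ∩ circle(D,7.00): a=5.1995, h=4.6867
  candidates: C₊=(4.5477,5.4016) cross=48.737; C₋=(3.1667,-3.8695) cross=-48.737
  mode - wants cross < 0 → take C=(3.1667,-3.8695) (cross=-48.737)
ex = (C−B)/|BC| = (0.6360,-0.7717); ey = (0.7717,0.6360)
P = B + -2.00·ex + -1.36·ey = (-3.6071,2.2104)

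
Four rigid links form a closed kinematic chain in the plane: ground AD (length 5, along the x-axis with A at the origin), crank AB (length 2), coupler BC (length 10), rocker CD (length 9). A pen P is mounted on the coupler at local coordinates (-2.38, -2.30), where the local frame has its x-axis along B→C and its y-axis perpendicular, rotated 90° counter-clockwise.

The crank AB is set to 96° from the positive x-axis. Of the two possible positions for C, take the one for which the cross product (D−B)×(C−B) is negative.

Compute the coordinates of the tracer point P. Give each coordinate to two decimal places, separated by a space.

-2.74 4.12

A=(0,0), D=(5.00,0)
B = A + 2.00·(cos96°, sin96°) = (-0.2091, 1.9890)
|BD| = 5.5759
circle(B,10.00) ∩ circle(D,9.00): a=4.4917, h=8.9345
  candidates: C₊=(7.1743,8.7334) cross=49.818; C₋=(0.8000,-7.9599) cross=-49.818
  mode - wants cross < 0 → take C=(0.8000,-7.9599) (cross=-49.818)
ex = (C−B)/|BC| = (0.1009,-0.9949); ey = (0.9949,0.1009)
P = B + -2.38·ex + -2.30·ey = (-2.7375,4.1248)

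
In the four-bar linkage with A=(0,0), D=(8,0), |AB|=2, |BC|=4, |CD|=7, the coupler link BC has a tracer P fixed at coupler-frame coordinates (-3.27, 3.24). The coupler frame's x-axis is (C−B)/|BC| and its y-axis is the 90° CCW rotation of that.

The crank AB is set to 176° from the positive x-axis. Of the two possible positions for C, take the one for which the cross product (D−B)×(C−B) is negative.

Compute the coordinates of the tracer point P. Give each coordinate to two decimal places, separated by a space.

A=(0,0), D=(8.00,0)
B = A + 2.00·(cos176°, sin176°) = (-1.9951, 0.1395)
|BD| = 9.9961
circle(B,4.00) ∩ circle(D,7.00): a=3.3474, h=2.1897
  candidates: C₊=(1.3825,2.2823) cross=21.889; C₋=(1.3214,-2.0967) cross=-21.889
  mode - wants cross < 0 → take C=(1.3214,-2.0967) (cross=-21.889)
ex = (C−B)/|BC| = (0.8291,-0.5591); ey = (0.5591,0.8291)
P = B + -3.27·ex + 3.24·ey = (-2.8950,4.6540)

-2.90 4.65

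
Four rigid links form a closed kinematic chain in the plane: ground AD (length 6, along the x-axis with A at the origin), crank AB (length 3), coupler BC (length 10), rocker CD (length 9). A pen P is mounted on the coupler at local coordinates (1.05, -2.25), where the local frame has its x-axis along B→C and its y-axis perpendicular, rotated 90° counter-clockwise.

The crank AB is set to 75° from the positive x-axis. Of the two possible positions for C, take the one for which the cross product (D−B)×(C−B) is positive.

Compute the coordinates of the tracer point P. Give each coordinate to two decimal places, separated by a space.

2.90 1.61

A=(0,0), D=(6.00,0)
B = A + 3.00·(cos75°, sin75°) = (0.7765, 2.8978)
|BD| = 5.9735
circle(B,10.00) ∩ circle(D,9.00): a=4.5771, h=8.8910
  candidates: C₊=(9.0920,8.4522) cross=53.110; C₋=(0.4658,-7.0974) cross=-53.110
  mode + wants cross > 0 → take C=(9.0920,8.4522) (cross=53.110)
ex = (C−B)/|BC| = (0.8316,0.5554); ey = (-0.5554,0.8316)
P = B + 1.05·ex + -2.25·ey = (2.8993,1.6100)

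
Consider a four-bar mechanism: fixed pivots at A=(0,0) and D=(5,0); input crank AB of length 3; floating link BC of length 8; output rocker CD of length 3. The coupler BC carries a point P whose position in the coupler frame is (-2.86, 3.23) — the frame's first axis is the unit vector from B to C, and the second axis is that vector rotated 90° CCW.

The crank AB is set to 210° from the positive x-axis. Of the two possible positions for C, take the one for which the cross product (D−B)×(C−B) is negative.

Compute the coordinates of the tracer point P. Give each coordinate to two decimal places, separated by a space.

A=(0,0), D=(5.00,0)
B = A + 3.00·(cos210°, sin210°) = (-2.5981, -1.5000)
|BD| = 7.7447
circle(B,8.00) ∩ circle(D,3.00): a=7.4232, h=2.9827
  candidates: C₊=(4.1068,2.8640) cross=23.100; C₋=(5.2622,-2.9885) cross=-23.100
  mode - wants cross < 0 → take C=(5.2622,-2.9885) (cross=-23.100)
ex = (C−B)/|BC| = (0.9825,-0.1861); ey = (0.1861,0.9825)
P = B + -2.86·ex + 3.23·ey = (-4.8071,2.2057)

-4.81 2.21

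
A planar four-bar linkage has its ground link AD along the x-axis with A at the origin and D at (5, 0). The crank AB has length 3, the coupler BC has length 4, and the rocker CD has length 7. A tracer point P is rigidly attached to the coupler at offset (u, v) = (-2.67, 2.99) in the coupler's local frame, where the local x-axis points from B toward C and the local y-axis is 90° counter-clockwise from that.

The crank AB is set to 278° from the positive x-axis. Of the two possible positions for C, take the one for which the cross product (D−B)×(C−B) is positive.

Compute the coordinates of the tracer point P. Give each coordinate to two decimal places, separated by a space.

-0.36 -6.90

A=(0,0), D=(5.00,0)
B = A + 3.00·(cos278°, sin278°) = (0.4175, -2.9708)
|BD| = 5.4612
circle(B,4.00) ∩ circle(D,7.00): a=-0.2907, h=3.9894
  candidates: C₊=(-1.9966,0.2186) cross=21.787; C₋=(2.3438,-6.4765) cross=-21.787
  mode + wants cross > 0 → take C=(-1.9966,0.2186) (cross=21.787)
ex = (C−B)/|BC| = (-0.6035,0.7973); ey = (-0.7973,-0.6035)
P = B + -2.67·ex + 2.99·ey = (-0.3551,-6.9043)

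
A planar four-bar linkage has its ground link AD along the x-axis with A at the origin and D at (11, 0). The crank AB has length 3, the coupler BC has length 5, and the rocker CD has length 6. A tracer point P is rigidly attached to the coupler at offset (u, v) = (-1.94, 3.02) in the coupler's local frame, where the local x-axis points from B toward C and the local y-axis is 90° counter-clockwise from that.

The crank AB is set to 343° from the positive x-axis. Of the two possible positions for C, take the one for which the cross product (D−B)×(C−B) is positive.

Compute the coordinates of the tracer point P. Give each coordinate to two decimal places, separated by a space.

-0.71 -0.61

A=(0,0), D=(11.00,0)
B = A + 3.00·(cos343°, sin343°) = (2.8689, -0.8771)
|BD| = 8.1783
circle(B,5.00) ∩ circle(D,6.00): a=3.4166, h=3.6506
  candidates: C₊=(5.8743,3.1188) cross=29.855; C₋=(6.6573,-4.1402) cross=-29.855
  mode + wants cross > 0 → take C=(5.8743,3.1188) (cross=29.855)
ex = (C−B)/|BC| = (0.6011,0.7992); ey = (-0.7992,0.6011)
P = B + -1.94·ex + 3.02·ey = (-0.7107,-0.6123)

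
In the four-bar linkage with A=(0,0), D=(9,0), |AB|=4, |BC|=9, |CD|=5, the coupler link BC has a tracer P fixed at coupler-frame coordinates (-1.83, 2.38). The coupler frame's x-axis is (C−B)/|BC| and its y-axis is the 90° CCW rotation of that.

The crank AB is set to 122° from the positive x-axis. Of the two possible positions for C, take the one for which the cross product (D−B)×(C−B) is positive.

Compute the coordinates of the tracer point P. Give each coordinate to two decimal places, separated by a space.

-4.23 5.53

A=(0,0), D=(9.00,0)
B = A + 4.00·(cos122°, sin122°) = (-2.1197, 3.3922)
|BD| = 11.6256
circle(B,9.00) ∩ circle(D,5.00): a=8.2213, h=3.6621
  candidates: C₊=(6.8124,4.4960) cross=42.574; C₋=(4.6753,-2.5094) cross=-42.574
  mode + wants cross > 0 → take C=(6.8124,4.4960) (cross=42.574)
ex = (C−B)/|BC| = (0.9925,0.1226); ey = (-0.1226,0.9925)
P = B + -1.83·ex + 2.38·ey = (-4.2278,5.5298)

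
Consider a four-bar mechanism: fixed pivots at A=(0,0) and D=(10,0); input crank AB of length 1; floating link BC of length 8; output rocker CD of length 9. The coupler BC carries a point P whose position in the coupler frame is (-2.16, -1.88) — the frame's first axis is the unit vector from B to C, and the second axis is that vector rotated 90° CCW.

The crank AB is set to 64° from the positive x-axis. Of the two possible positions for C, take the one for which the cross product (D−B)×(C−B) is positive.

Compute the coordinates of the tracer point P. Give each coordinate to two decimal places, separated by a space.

A=(0,0), D=(10.00,0)
B = A + 1.00·(cos64°, sin64°) = (0.4384, 0.8988)
|BD| = 9.6038
circle(B,8.00) ∩ circle(D,9.00): a=3.9168, h=6.9756
  candidates: C₊=(4.9908,7.4772) cross=66.992; C₋=(3.6852,-6.4127) cross=-66.992
  mode + wants cross > 0 → take C=(4.9908,7.4772) (cross=66.992)
ex = (C−B)/|BC| = (0.5691,0.8223); ey = (-0.8223,0.5691)
P = B + -2.16·ex + -1.88·ey = (0.7551,-1.9472)

0.76 -1.95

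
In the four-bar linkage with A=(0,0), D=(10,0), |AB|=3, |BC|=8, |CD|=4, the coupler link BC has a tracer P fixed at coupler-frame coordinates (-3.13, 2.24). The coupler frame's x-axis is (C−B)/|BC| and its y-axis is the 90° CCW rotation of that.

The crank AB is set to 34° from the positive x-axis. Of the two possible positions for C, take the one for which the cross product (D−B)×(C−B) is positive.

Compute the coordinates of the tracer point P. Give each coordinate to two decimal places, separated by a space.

-1.16 2.91

A=(0,0), D=(10.00,0)
B = A + 3.00·(cos34°, sin34°) = (2.4871, 1.6776)
|BD| = 7.6979
circle(B,8.00) ∩ circle(D,4.00): a=6.9667, h=3.9326
  candidates: C₊=(10.1434,3.9974) cross=30.273; C₋=(8.4293,-3.6787) cross=-30.273
  mode + wants cross > 0 → take C=(10.1434,3.9974) (cross=30.273)
ex = (C−B)/|BC| = (0.9570,0.2900); ey = (-0.2900,0.9570)
P = B + -3.13·ex + 2.24·ey = (-1.1580,2.9137)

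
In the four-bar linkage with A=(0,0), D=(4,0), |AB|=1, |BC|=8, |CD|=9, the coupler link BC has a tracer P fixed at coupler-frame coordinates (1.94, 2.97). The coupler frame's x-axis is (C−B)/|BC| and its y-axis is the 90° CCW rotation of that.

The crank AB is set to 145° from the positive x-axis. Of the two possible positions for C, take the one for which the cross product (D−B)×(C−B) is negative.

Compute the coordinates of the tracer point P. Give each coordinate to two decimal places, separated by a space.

A=(0,0), D=(4.00,0)
B = A + 1.00·(cos145°, sin145°) = (-0.8192, 0.5736)
|BD| = 4.8532
circle(B,8.00) ∩ circle(D,9.00): a=0.6751, h=7.9715
  candidates: C₊=(0.7934,8.4094) cross=38.687; C₋=(-1.0909,-7.4218) cross=-38.687
  mode - wants cross < 0 → take C=(-1.0909,-7.4218) (cross=-38.687)
ex = (C−B)/|BC| = (-0.0340,-0.9994); ey = (0.9994,-0.0340)
P = B + 1.94·ex + 2.97·ey = (2.0832,-1.4662)

2.08 -1.47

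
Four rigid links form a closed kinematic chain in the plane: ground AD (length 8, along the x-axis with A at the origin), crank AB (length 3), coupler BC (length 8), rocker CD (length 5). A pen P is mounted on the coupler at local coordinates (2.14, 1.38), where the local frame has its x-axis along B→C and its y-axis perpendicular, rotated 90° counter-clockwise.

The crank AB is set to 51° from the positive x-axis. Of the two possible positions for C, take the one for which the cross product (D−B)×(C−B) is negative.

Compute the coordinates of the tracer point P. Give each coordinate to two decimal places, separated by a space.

A=(0,0), D=(8.00,0)
B = A + 3.00·(cos51°, sin51°) = (1.8880, 2.3314)
|BD| = 6.5416
circle(B,8.00) ∩ circle(D,5.00): a=6.2517, h=4.9916
  candidates: C₊=(9.5082,4.7671) cross=32.653; C₋=(5.9501,-4.5605) cross=-32.653
  mode - wants cross < 0 → take C=(5.9501,-4.5605) (cross=-32.653)
ex = (C−B)/|BC| = (0.5078,-0.8615); ey = (0.8615,0.5078)
P = B + 2.14·ex + 1.38·ey = (4.1635,1.1886)

4.16 1.19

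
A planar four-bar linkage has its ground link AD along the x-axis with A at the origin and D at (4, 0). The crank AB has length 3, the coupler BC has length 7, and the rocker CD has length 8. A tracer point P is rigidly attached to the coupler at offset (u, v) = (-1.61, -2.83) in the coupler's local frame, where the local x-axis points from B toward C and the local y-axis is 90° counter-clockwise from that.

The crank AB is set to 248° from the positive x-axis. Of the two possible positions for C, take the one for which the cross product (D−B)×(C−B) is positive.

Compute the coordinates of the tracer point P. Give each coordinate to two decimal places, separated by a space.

A=(0,0), D=(4.00,0)
B = A + 3.00·(cos248°, sin248°) = (-1.1238, -2.7816)
|BD| = 5.8301
circle(B,7.00) ∩ circle(D,8.00): a=1.6287, h=6.8079
  candidates: C₊=(-2.9405,3.9786) cross=39.691; C₋=(3.5556,-7.9876) cross=-39.691
  mode + wants cross > 0 → take C=(-2.9405,3.9786) (cross=39.691)
ex = (C−B)/|BC| = (-0.2595,0.9657); ey = (-0.9657,-0.2595)
P = B + -1.61·ex + -2.83·ey = (2.0271,-3.6019)

2.03 -3.60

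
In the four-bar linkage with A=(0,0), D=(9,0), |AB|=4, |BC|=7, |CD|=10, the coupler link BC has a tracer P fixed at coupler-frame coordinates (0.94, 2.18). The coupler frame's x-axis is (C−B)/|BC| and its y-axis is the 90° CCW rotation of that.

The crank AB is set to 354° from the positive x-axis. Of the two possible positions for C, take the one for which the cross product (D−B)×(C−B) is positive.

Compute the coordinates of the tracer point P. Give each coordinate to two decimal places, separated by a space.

A=(0,0), D=(9.00,0)
B = A + 4.00·(cos354°, sin354°) = (3.9781, -0.4181)
|BD| = 5.0393
circle(B,7.00) ∩ circle(D,10.00): a=-2.5406, h=6.5227
  candidates: C₊=(0.9051,5.8713) cross=32.870; C₋=(1.9874,-7.1291) cross=-32.870
  mode + wants cross > 0 → take C=(0.9051,5.8713) (cross=32.870)
ex = (C−B)/|BC| = (-0.4390,0.8985); ey = (-0.8985,-0.4390)
P = B + 0.94·ex + 2.18·ey = (1.6067,-0.5306)

1.61 -0.53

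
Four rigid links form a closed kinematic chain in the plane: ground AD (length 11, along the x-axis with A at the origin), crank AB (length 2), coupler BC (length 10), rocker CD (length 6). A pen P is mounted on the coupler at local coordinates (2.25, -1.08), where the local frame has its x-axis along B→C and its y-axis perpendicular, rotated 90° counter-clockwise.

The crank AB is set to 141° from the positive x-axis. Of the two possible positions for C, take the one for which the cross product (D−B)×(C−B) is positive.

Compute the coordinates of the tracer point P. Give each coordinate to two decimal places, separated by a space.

0.94 1.10

A=(0,0), D=(11.00,0)
B = A + 2.00·(cos141°, sin141°) = (-1.5543, 1.2586)
|BD| = 12.6172
circle(B,10.00) ∩ circle(D,6.00): a=8.8448, h=4.6657
  candidates: C₊=(7.7119,5.0188) cross=58.869; C₋=(6.7810,-4.2661) cross=-58.869
  mode + wants cross > 0 → take C=(7.7119,5.0188) (cross=58.869)
ex = (C−B)/|BC| = (0.9266,0.3760); ey = (-0.3760,0.9266)
P = B + 2.25·ex + -1.08·ey = (0.9367,1.1039)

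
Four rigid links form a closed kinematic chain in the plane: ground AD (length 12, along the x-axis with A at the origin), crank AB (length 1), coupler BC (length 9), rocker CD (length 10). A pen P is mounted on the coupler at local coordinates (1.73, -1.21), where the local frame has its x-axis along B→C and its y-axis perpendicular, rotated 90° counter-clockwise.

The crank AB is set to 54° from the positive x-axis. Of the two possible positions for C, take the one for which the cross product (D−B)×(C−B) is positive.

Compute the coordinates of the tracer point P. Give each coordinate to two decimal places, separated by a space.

2.59 1.46

A=(0,0), D=(12.00,0)
B = A + 1.00·(cos54°, sin54°) = (0.5878, 0.8090)
|BD| = 11.4409
circle(B,9.00) ∩ circle(D,10.00): a=4.8901, h=7.5556
  candidates: C₊=(5.9999,7.9999) cross=86.443; C₋=(4.9313,-7.0735) cross=-86.443
  mode + wants cross > 0 → take C=(5.9999,7.9999) (cross=86.443)
ex = (C−B)/|BC| = (0.6013,0.7990); ey = (-0.7990,0.6013)
P = B + 1.73·ex + -1.21·ey = (2.5949,1.4636)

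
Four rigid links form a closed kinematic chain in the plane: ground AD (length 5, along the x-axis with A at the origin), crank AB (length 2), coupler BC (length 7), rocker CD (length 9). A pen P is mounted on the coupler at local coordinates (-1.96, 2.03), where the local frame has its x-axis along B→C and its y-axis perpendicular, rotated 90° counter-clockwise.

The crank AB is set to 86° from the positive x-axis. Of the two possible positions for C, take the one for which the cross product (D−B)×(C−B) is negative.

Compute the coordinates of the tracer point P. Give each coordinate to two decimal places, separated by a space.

A=(0,0), D=(5.00,0)
B = A + 2.00·(cos86°, sin86°) = (0.1395, 1.9951)
|BD| = 5.2540
circle(B,7.00) ∩ circle(D,9.00): a=-0.4183, h=6.9875
  candidates: C₊=(2.4060,8.6181) cross=36.713; C₋=(-2.9008,-4.3101) cross=-36.713
  mode - wants cross < 0 → take C=(-2.9008,-4.3101) (cross=-36.713)
ex = (C−B)/|BC| = (-0.4343,-0.9008); ey = (0.9008,-0.4343)
P = B + -1.96·ex + 2.03·ey = (2.8193,2.8789)

2.82 2.88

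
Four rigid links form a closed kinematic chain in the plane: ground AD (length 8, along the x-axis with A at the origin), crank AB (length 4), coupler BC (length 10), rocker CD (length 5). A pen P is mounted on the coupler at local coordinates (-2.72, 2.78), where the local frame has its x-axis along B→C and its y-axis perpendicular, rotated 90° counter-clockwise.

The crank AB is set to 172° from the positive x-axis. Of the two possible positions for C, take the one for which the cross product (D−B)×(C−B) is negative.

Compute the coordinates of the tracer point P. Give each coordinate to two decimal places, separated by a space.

A=(0,0), D=(8.00,0)
B = A + 4.00·(cos172°, sin172°) = (-3.9611, 0.5567)
|BD| = 11.9740
circle(B,10.00) ∩ circle(D,5.00): a=9.1188, h=4.1046
  candidates: C₊=(5.3387,4.2329) cross=49.148; C₋=(4.9570,-3.9674) cross=-49.148
  mode - wants cross < 0 → take C=(4.9570,-3.9674) (cross=-49.148)
ex = (C−B)/|BC| = (0.8918,-0.4524); ey = (0.4524,0.8918)
P = B + -2.72·ex + 2.78·ey = (-5.1291,4.2665)

-5.13 4.27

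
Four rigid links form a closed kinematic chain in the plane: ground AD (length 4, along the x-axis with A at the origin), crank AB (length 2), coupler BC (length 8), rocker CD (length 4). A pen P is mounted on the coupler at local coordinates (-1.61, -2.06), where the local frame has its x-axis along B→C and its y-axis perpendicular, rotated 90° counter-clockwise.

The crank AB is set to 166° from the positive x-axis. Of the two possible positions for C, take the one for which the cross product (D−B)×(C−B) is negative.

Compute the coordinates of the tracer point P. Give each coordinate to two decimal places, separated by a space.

-4.42 -0.34

A=(0,0), D=(4.00,0)
B = A + 2.00·(cos166°, sin166°) = (-1.9406, 0.4838)
|BD| = 5.9603
circle(B,8.00) ∩ circle(D,4.00): a=7.0068, h=3.8607
  candidates: C₊=(5.3565,3.7630) cross=23.011; C₋=(4.7297,-3.9329) cross=-23.011
  mode - wants cross < 0 → take C=(4.7297,-3.9329) (cross=-23.011)
ex = (C−B)/|BC| = (0.8338,-0.5521); ey = (0.5521,0.8338)
P = B + -1.61·ex + -2.06·ey = (-4.4203,-0.3449)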